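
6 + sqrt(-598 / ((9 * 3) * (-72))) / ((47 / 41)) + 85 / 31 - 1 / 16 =41 * sqrt(897) / 2538 + 4305 / 496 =9.16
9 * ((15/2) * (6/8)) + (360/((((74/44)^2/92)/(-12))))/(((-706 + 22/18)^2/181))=-254286756675/440638923848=-0.58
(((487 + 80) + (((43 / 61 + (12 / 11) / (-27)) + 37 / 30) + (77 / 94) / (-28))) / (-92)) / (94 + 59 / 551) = -3558659486813 / 54160740580320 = -0.07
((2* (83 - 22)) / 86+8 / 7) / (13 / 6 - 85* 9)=-4626 / 1377677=-0.00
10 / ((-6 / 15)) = -25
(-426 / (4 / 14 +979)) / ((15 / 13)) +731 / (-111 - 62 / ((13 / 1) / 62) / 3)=-1082757481 / 280129575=-3.87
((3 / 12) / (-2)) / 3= -1 / 24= -0.04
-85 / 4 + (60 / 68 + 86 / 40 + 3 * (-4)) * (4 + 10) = -49911 / 340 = -146.80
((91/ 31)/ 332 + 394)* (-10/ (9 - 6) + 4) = 1351713/ 5146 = 262.67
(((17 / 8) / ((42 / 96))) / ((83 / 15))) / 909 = 170 / 176043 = 0.00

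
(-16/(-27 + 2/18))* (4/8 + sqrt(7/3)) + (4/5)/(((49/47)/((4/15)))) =223292/444675 + 24* sqrt(21)/121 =1.41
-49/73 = -0.67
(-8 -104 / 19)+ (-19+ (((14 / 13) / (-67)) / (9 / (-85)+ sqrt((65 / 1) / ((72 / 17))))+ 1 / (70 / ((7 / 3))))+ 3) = -116605864452443 / 3960734890710 -606900*sqrt(2210) / 6948657703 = -29.44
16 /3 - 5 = 1 /3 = 0.33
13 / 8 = 1.62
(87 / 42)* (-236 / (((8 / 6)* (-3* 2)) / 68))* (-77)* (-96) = 30715872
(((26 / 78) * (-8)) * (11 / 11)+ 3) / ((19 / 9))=0.16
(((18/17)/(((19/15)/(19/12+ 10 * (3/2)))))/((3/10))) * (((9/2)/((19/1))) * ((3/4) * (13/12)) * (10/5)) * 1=1746225/98192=17.78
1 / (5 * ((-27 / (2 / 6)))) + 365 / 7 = 147818 / 2835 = 52.14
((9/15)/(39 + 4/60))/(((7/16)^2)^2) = 0.42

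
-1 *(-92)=92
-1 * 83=-83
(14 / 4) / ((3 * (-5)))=-7 / 30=-0.23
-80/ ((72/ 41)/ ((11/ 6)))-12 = -2579/ 27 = -95.52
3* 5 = 15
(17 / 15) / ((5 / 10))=34 / 15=2.27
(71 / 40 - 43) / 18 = -2.29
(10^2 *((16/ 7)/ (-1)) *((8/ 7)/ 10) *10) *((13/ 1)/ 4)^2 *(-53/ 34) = 3582800/ 833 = 4301.08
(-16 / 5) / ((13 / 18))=-288 / 65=-4.43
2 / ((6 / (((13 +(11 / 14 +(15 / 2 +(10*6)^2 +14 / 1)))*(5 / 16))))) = 127235 / 336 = 378.68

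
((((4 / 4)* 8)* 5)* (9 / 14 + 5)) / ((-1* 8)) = -395 / 14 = -28.21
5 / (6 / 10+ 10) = 25 / 53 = 0.47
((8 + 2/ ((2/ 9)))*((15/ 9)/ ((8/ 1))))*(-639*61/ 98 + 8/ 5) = -3299887/ 2352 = -1403.01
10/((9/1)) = 1.11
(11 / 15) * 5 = 11 / 3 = 3.67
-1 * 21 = -21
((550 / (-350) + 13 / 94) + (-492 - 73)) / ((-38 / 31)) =11554103 / 25004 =462.09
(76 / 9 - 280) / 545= -2444 / 4905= -0.50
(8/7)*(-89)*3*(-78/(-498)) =-27768/581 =-47.79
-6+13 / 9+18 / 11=-289 / 99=-2.92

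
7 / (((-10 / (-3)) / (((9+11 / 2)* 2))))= 60.90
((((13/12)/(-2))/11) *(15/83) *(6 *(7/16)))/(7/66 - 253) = 4095/44331296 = 0.00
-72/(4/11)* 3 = -594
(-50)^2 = 2500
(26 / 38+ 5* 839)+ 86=81352 / 19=4281.68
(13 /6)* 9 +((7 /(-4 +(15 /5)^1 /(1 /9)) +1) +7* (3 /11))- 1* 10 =6433 /506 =12.71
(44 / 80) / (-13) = -11 / 260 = -0.04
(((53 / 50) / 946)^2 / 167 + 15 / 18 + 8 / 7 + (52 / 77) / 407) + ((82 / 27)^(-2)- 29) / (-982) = 68709522461318201179 / 34230318253444830000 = 2.01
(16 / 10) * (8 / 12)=16 / 15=1.07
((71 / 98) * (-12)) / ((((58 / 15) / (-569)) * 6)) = 605985 / 2842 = 213.22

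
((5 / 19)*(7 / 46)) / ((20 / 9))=63 / 3496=0.02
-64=-64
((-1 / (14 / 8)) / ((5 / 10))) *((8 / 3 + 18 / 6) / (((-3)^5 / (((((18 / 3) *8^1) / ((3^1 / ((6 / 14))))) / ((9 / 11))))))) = 23936 / 107163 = 0.22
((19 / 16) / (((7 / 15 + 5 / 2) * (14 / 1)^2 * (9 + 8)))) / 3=95 / 2372384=0.00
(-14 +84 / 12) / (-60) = 7 / 60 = 0.12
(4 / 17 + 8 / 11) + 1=367 / 187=1.96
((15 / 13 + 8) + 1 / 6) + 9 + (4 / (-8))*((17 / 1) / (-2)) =3521 / 156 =22.57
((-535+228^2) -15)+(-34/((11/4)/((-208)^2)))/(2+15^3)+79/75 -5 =142844121538/2786025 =51271.66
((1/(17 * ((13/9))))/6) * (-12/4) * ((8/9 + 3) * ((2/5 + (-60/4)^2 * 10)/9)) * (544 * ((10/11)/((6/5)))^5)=-12306875000000/4578840981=-2687.77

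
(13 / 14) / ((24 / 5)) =65 / 336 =0.19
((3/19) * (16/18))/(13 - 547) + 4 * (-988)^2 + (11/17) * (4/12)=1010203672183/258723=3904576.22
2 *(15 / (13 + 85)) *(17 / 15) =17 / 49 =0.35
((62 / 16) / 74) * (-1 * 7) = -0.37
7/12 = 0.58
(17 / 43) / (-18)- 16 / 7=-2.31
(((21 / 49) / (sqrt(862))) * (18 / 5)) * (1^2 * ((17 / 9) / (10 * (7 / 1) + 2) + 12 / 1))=0.63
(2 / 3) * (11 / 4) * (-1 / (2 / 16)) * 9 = -132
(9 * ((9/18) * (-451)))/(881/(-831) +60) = -3373029/97958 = -34.43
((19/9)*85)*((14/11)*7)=158270/99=1598.69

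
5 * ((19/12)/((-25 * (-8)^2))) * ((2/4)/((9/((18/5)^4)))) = -4617/100000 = -0.05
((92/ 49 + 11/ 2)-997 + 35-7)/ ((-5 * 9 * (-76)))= -10471/ 37240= -0.28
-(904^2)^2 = -667841990656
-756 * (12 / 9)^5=-28672 / 9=-3185.78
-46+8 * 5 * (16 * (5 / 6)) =1462 / 3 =487.33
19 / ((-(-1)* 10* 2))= 19 / 20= 0.95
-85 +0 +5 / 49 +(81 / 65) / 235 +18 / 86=-2725485058 / 32184425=-84.68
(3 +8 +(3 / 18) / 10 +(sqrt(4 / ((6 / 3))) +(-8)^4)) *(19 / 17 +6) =121 *sqrt(2) / 17 +29816941 / 1020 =29242.36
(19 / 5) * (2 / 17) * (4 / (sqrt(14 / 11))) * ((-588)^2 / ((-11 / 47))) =-176428224 * sqrt(154) / 935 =-2341622.12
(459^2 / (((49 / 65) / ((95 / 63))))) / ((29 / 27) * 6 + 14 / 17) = 22116237975 / 381416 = 57984.56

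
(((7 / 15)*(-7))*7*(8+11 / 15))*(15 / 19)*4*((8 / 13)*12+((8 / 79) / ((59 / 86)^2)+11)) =-2390217944548 / 203774259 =-11729.73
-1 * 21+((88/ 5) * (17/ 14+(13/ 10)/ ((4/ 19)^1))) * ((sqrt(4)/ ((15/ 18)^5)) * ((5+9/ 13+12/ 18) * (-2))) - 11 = -58746897376/ 7109375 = -8263.30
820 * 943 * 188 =145372880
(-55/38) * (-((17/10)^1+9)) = 1177/76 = 15.49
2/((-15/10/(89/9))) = -356/27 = -13.19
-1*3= -3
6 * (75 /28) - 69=-741 /14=-52.93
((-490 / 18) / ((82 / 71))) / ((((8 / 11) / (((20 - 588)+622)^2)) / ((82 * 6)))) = -46496835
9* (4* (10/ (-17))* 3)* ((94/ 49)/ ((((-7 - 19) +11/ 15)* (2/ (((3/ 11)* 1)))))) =2284200/ 3472777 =0.66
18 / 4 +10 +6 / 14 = 209 / 14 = 14.93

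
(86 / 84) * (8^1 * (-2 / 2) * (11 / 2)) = -45.05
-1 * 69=-69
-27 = -27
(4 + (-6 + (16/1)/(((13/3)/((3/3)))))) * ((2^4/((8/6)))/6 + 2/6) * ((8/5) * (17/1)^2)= 356048/195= 1825.89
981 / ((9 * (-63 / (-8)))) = 872 / 63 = 13.84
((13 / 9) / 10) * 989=12857 / 90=142.86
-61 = -61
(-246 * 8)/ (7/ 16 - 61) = 32.50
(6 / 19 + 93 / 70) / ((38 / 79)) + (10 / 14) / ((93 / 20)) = 16789889 / 4700220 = 3.57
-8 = -8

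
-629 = -629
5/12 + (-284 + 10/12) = -1131/4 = -282.75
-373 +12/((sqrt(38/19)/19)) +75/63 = -7808/21 +114 * sqrt(2) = -210.59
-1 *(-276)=276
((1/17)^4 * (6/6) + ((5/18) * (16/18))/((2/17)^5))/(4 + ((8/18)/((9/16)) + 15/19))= 11265848279527/5737558616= 1963.53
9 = 9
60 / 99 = 20 / 33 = 0.61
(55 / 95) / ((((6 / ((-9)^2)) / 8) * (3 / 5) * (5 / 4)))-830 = -14186 / 19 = -746.63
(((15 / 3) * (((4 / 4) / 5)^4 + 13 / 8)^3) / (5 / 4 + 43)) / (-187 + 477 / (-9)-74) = -179320962879 / 115787500000000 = -0.00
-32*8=-256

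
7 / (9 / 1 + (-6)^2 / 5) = 35 / 81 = 0.43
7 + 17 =24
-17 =-17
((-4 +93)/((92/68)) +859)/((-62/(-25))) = 265875/713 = 372.90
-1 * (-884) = 884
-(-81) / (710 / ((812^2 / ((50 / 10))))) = 26703432 / 1775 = 15044.19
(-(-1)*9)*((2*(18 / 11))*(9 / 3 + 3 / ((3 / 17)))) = 6480 / 11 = 589.09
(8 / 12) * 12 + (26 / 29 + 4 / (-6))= 716 / 87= 8.23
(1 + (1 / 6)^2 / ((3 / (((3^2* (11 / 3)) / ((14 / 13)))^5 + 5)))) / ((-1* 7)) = -14530758247261 / 406594944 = -35737.68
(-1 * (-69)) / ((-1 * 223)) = -69 / 223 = -0.31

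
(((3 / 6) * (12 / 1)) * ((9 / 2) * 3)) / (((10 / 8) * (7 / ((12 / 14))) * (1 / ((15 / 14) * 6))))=17496 / 343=51.01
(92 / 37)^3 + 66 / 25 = 22810298 / 1266325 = 18.01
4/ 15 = 0.27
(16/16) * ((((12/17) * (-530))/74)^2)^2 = 102260633760000/156531800881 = 653.29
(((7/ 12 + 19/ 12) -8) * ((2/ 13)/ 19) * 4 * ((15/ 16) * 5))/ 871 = -875/ 860548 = -0.00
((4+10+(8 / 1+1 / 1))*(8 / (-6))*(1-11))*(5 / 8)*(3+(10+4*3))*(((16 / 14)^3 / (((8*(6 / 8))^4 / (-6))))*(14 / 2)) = -920000 / 3969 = -231.80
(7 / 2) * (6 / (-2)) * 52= -546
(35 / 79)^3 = 42875 / 493039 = 0.09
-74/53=-1.40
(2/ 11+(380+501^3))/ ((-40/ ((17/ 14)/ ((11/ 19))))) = -63828061977/ 9680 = -6593808.06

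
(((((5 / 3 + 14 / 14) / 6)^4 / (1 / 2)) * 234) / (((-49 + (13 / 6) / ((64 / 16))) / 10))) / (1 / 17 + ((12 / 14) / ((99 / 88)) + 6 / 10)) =-79206400 / 29862351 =-2.65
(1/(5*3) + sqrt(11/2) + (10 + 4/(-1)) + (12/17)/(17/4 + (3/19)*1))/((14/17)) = 17*sqrt(22)/28 + 21277/2814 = 10.41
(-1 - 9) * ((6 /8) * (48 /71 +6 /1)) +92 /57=-196103 /4047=-48.46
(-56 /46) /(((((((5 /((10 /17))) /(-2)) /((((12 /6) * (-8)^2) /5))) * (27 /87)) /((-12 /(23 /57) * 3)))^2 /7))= -2246268583673856 /87906575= -25552907.55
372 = 372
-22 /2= -11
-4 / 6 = -2 / 3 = -0.67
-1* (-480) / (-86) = -240 / 43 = -5.58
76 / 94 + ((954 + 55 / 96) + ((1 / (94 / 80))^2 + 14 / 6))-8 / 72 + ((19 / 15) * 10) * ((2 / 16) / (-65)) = 39628230461 / 41352480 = 958.30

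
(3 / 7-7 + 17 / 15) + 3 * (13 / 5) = 248 / 105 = 2.36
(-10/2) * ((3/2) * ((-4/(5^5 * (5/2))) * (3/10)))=0.00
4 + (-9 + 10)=5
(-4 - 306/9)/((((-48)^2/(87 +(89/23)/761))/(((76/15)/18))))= -54974885/136103328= -0.40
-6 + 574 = 568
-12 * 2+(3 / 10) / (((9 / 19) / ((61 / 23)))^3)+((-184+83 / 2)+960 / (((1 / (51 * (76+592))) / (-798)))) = -385816281379165543 / 14782905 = -26098813553.84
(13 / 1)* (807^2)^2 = 5513628380013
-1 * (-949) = 949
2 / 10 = 1 / 5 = 0.20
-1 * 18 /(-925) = 18 /925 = 0.02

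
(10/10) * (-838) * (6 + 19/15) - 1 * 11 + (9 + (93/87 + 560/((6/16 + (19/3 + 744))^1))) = -47727006091/7837395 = -6089.65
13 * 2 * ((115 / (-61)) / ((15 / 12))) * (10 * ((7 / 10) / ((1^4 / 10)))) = -167440 / 61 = -2744.92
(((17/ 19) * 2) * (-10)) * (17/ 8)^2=-24565/ 304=-80.81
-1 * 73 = -73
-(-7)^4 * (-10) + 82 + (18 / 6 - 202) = 23893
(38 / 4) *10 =95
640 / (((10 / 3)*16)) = 12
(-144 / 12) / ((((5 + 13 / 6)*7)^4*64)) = -243 / 8208541201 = -0.00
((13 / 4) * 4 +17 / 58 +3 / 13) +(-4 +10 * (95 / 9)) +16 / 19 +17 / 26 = 7515265 / 64467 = 116.58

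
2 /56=1 /28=0.04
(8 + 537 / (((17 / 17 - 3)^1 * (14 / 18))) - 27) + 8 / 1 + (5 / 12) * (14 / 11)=-82163 / 231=-355.68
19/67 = 0.28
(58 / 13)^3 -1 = 192915 / 2197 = 87.81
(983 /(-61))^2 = 966289 /3721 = 259.69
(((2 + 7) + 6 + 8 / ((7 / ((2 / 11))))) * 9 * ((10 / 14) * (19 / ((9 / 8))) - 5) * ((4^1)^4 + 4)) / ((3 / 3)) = 135484700 / 539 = 251363.08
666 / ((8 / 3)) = 999 / 4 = 249.75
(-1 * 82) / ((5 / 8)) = -656 / 5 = -131.20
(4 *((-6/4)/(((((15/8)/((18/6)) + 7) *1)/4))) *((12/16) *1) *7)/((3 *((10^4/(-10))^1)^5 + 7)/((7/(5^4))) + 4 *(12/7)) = 7056/114374999999999730197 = 0.00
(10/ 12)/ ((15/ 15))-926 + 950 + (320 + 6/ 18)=2071/ 6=345.17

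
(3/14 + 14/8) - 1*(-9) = 307/28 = 10.96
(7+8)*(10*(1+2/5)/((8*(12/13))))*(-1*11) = -5005/16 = -312.81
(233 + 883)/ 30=186/ 5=37.20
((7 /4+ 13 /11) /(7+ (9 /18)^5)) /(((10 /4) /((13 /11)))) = 8944 /45375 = 0.20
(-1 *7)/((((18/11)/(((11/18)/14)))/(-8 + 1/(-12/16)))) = 847/486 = 1.74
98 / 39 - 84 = -3178 / 39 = -81.49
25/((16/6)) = 75/8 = 9.38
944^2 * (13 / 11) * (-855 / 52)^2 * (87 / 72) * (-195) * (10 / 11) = -7379624272500 / 121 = -60988630351.24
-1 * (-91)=91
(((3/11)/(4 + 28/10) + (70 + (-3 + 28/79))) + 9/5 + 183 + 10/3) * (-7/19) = -792731779/8420610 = -94.14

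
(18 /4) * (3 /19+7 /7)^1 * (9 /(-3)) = -297 /19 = -15.63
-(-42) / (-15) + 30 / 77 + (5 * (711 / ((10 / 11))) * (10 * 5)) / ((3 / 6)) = 150553322 / 385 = 391047.59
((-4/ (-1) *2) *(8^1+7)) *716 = 85920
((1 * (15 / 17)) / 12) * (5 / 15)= 0.02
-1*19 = -19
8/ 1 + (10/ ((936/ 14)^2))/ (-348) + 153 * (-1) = -5525975765/ 38110176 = -145.00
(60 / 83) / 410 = 0.00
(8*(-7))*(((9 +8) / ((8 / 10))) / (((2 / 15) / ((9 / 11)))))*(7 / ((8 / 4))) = -562275 / 22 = -25557.95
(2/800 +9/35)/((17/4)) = 727/11900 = 0.06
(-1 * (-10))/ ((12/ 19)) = 95/ 6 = 15.83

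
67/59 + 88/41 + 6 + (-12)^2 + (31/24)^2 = 154.95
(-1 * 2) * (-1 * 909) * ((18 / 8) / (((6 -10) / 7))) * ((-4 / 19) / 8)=57267 / 304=188.38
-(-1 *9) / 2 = 9 / 2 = 4.50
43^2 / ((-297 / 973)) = -1799077 / 297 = -6057.50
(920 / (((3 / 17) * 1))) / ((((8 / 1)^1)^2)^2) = 1955 / 1536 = 1.27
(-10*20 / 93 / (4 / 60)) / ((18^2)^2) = -125 / 406782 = -0.00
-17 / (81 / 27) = -17 / 3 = -5.67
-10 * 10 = -100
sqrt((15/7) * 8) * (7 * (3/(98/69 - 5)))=-414 * sqrt(210)/247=-24.29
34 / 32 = 17 / 16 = 1.06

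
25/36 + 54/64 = 443/288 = 1.54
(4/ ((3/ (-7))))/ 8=-7/ 6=-1.17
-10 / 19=-0.53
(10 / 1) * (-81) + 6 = -804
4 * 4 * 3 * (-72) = -3456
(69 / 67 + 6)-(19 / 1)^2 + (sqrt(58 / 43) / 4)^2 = -353.89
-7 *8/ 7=-8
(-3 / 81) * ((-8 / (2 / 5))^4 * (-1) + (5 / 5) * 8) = 159992 / 27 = 5925.63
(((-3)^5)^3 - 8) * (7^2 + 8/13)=-9255050175/13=-711926936.54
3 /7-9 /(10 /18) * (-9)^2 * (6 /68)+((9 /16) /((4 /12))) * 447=6082887 /9520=638.96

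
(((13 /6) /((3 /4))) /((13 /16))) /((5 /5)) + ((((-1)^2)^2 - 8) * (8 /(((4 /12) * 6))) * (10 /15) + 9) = -55 /9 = -6.11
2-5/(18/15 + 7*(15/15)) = 1.39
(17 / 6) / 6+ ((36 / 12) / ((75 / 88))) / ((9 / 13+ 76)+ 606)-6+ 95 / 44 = -147764113 / 43931250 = -3.36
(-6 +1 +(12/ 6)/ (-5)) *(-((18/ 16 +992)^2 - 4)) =5325983.63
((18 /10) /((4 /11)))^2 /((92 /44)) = 107811 /9200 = 11.72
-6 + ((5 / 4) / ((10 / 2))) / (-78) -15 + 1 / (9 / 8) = -18827 / 936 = -20.11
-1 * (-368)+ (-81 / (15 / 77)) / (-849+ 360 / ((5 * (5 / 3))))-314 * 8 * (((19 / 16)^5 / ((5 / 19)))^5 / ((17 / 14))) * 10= -20009336105676681535440686861843898772288221 / 16625534727602657091895238328320000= -1203530378.63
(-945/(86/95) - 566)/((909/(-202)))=138451/387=357.75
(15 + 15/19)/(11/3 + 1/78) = 23400/5453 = 4.29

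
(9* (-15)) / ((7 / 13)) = -1755 / 7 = -250.71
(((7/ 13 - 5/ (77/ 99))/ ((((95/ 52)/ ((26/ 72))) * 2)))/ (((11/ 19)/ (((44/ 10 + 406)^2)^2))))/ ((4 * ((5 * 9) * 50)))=-95326262598528/ 30078125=-3169288.73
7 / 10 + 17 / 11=247 / 110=2.25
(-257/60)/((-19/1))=257/1140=0.23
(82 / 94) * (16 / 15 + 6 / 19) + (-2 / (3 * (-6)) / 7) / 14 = 4753741 / 3938130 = 1.21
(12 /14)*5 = 30 /7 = 4.29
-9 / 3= -3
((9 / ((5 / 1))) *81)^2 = 531441 / 25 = 21257.64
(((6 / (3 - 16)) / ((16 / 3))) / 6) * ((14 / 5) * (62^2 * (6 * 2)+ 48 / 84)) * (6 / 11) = -145305 / 143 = -1016.12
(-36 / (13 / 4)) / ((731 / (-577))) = 83088 / 9503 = 8.74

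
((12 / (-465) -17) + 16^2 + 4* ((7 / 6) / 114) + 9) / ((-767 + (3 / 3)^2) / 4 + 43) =-13147282 / 7871985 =-1.67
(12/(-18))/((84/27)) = -3/14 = -0.21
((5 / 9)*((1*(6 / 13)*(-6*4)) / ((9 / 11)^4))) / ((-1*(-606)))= -585640 / 25843779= -0.02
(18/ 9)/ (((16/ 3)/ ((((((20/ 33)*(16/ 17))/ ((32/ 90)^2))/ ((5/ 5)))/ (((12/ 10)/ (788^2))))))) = 654901875/ 748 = 875537.27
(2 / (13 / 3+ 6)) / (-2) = -3 / 31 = -0.10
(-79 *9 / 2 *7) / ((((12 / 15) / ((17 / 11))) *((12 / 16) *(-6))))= 47005 / 44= 1068.30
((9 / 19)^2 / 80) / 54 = 3 / 57760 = 0.00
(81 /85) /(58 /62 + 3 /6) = 5022 /7565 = 0.66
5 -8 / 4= 3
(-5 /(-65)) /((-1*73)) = -1 /949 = -0.00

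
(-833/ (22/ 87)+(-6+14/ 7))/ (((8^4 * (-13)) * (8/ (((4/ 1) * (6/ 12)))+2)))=72559/ 7028736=0.01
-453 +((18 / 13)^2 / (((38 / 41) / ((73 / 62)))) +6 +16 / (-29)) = -1284912082 / 2886689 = -445.12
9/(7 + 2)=1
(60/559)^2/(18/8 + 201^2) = 1600/5611221317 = 0.00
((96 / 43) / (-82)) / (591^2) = -0.00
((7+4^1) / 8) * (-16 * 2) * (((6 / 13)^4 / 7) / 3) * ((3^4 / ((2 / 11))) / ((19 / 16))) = -135489024 / 3798613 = -35.67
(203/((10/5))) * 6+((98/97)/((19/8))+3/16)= 609.61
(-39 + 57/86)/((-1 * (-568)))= -3297/48848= -0.07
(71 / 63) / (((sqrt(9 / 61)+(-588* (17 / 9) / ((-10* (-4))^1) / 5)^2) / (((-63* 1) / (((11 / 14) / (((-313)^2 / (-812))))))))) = 3312221592948423750 / 9367703710792339 - 5282059865625000* sqrt(61) / 9367703710792339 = 349.17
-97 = -97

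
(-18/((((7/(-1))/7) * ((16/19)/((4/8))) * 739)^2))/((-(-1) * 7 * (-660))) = 0.00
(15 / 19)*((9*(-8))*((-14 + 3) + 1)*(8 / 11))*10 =864000 / 209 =4133.97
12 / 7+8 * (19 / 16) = 157 / 14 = 11.21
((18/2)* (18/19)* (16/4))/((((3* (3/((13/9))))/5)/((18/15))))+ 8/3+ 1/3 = 681/19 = 35.84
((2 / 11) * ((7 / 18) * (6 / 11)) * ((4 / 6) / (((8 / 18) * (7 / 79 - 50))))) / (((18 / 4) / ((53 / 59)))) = -58618 / 253341693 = -0.00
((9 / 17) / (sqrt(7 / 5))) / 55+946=9 * sqrt(35) / 6545+946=946.01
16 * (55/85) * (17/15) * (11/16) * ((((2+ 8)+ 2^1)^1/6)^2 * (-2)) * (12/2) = -1936/5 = -387.20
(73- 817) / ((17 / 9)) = -6696 / 17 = -393.88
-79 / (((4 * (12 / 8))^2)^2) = -79 / 1296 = -0.06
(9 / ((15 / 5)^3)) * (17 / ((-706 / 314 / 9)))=-22.68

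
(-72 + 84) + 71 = 83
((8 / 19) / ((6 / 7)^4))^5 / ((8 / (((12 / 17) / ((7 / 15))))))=56994475926865715 / 1043709136106943168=0.05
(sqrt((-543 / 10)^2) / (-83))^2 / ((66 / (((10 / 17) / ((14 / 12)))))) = 294849 / 90177010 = 0.00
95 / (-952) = -95 / 952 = -0.10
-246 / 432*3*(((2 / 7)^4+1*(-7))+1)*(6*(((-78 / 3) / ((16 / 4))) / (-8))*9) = 449.22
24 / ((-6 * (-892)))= 1 / 223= 0.00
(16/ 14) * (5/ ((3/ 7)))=13.33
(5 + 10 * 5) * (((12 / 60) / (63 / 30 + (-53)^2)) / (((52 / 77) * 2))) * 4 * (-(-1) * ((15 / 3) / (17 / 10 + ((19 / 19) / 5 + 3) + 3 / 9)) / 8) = 0.00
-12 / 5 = -2.40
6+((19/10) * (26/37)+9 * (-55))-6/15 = -90292/185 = -488.06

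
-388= -388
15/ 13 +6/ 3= 41/ 13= 3.15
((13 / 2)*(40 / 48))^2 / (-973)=-4225 / 140112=-0.03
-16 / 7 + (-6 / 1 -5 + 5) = -58 / 7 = -8.29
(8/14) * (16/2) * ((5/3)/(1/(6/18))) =160/63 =2.54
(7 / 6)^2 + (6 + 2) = 337 / 36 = 9.36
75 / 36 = 25 / 12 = 2.08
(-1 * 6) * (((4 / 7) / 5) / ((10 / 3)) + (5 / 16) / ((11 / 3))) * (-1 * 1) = 11043 / 15400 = 0.72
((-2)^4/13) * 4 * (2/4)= 32/13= 2.46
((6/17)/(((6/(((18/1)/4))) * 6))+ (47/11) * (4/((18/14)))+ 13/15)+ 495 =17139797/33660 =509.20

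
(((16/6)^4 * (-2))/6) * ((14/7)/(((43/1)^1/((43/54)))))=-0.62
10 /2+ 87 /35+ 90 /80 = 2411 /280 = 8.61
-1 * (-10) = 10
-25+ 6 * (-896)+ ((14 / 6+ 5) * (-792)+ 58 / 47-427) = -546834 / 47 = -11634.77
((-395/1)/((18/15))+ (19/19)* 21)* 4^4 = -236672/3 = -78890.67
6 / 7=0.86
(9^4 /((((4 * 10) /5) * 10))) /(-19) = -6561 /1520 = -4.32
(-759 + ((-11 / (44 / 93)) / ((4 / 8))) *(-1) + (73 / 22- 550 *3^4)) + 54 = -497257 / 11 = -45205.18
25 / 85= 5 / 17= 0.29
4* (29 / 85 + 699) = 237776 / 85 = 2797.36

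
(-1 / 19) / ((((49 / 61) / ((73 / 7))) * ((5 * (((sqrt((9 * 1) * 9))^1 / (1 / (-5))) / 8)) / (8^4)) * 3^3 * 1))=145915904 / 39590775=3.69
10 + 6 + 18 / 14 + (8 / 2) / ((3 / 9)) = 205 / 7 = 29.29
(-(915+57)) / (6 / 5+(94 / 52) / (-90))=-2274480 / 2761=-823.79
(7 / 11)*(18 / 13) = 126 / 143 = 0.88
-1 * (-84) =84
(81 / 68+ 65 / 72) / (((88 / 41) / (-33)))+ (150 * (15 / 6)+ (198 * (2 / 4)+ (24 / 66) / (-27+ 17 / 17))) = 206207051 / 466752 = 441.79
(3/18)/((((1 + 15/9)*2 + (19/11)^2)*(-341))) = -11/187178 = -0.00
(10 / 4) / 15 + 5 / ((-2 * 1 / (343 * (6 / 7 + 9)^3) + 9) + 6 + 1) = 3777853 / 7884213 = 0.48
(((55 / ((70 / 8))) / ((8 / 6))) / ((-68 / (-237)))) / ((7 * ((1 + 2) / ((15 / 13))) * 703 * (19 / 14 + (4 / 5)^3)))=4888125 / 7114693222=0.00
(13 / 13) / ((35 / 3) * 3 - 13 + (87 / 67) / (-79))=5293 / 116359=0.05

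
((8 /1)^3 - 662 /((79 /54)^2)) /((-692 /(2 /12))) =-158125 /3239079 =-0.05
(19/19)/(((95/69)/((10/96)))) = 23/304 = 0.08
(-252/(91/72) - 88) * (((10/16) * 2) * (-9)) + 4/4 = 42043/13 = 3234.08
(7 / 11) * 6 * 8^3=21504 / 11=1954.91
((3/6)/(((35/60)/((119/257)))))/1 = 102/257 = 0.40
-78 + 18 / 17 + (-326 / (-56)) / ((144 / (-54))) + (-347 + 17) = -1557945 / 3808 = -409.12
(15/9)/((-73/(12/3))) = -20/219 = -0.09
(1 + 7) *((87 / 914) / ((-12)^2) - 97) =-4255555 / 5484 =-775.99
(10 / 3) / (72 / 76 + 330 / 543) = 17195 / 8022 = 2.14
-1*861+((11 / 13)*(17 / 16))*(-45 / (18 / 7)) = -364721 / 416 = -876.73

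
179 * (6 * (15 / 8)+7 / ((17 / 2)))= 146959 / 68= 2161.16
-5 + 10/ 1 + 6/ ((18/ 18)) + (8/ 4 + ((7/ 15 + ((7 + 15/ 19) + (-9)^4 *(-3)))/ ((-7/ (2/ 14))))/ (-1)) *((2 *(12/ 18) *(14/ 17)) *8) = -355960613/ 101745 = -3498.56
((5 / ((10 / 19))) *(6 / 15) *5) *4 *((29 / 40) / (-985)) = -551 / 9850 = -0.06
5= 5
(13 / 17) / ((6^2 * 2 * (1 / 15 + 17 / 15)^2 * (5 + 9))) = 325 / 616896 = 0.00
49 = 49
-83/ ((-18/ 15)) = 415/ 6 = 69.17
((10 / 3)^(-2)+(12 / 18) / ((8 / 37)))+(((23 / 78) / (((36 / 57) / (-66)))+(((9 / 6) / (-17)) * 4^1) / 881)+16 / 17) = -519851541 / 19470100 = -26.70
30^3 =27000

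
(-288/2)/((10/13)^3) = -39546/125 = -316.37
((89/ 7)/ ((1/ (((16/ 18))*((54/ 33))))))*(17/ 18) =12104/ 693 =17.47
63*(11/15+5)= 361.20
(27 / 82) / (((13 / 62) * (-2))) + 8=7691 / 1066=7.21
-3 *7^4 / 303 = -2401 / 101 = -23.77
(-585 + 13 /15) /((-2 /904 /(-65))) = -51485512 /3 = -17161837.33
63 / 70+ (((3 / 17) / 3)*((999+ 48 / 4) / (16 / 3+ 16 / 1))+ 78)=444381 / 5440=81.69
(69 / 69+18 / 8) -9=-23 / 4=-5.75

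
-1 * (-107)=107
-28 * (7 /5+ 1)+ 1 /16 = -5371 /80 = -67.14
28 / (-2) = -14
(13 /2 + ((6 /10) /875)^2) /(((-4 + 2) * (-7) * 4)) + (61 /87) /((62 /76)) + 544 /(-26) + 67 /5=-492125722728277 /75162018750000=-6.55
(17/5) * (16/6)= 136/15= 9.07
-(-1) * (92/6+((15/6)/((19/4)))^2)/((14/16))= 135248/7581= 17.84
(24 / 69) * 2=16 / 23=0.70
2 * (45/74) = 45/37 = 1.22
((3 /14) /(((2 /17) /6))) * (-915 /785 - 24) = -604503 /2198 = -275.02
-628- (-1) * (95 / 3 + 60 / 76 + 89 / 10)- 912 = -854227 / 570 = -1498.64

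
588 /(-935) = -588 /935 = -0.63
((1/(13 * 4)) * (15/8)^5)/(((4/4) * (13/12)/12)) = 6834375/1384448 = 4.94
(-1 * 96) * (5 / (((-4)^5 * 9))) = 5 / 96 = 0.05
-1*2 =-2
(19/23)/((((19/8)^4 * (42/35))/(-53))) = -542720/473271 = -1.15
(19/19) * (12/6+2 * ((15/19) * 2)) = 98/19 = 5.16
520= 520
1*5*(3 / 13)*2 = 30 / 13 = 2.31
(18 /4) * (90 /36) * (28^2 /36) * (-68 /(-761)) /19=16660 /14459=1.15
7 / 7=1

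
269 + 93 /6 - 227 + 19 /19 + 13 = 143 /2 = 71.50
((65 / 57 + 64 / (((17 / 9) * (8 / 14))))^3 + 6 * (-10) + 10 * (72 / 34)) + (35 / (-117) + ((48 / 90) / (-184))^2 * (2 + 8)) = 6904265730091105736 / 31285302591465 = 220687.20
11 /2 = 5.50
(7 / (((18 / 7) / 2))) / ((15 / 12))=196 / 45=4.36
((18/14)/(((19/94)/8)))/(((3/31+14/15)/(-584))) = -1837918080/63707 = -28849.55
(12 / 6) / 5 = 2 / 5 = 0.40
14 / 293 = 0.05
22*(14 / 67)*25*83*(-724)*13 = -6015209200 / 67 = -89779241.79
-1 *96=-96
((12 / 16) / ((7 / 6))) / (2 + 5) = 0.09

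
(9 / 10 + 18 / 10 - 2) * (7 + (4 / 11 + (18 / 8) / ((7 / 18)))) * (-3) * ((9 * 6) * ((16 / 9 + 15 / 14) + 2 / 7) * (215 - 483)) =96464925 / 77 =1252791.23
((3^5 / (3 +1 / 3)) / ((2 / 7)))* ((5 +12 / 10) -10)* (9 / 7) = -124659 / 100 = -1246.59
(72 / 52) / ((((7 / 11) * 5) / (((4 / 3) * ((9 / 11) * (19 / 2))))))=2052 / 455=4.51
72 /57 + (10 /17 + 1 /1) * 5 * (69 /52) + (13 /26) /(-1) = 189803 /16796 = 11.30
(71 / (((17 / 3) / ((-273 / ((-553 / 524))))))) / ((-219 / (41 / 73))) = -59489196 / 7156847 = -8.31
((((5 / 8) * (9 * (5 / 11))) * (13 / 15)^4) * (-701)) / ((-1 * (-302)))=-20021261 / 5979600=-3.35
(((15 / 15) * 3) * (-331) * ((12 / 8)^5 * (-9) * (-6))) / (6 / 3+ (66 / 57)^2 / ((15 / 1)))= -194886.43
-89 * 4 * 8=-2848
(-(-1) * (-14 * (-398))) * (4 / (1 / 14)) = 312032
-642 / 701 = -0.92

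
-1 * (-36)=36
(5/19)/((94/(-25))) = -125/1786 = -0.07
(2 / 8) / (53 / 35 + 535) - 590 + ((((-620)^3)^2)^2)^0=-44240933 / 75112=-589.00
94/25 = 3.76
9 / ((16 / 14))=63 / 8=7.88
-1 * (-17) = 17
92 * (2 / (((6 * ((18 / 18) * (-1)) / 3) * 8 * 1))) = -23 / 2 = -11.50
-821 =-821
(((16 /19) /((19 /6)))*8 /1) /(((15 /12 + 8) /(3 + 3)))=18432 /13357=1.38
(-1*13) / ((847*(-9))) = 0.00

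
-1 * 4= -4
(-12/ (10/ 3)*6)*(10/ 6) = -36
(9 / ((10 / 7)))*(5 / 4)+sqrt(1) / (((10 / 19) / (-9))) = -369 / 40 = -9.22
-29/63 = -0.46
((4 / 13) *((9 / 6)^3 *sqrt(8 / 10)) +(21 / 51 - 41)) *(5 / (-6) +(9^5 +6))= -40747375 / 17 +637785 *sqrt(5) / 26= -2342053.23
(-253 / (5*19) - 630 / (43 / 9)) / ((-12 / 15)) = 168.15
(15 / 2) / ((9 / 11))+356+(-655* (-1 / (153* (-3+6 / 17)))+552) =148319 / 162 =915.55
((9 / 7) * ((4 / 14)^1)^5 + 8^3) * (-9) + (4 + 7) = -4597.02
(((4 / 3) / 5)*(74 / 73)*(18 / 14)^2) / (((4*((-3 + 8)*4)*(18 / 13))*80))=1443 / 28616000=0.00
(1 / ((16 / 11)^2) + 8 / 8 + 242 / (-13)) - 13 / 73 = -4207987 / 242944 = -17.32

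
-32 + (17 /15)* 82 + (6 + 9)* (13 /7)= 9323 /105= 88.79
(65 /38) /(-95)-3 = -2179 /722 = -3.02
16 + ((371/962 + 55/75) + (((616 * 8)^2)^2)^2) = 5019170217244618159319515901707507/14430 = 347828843883895922336764800000.00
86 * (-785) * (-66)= 4455660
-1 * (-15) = 15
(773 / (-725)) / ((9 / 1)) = -773 / 6525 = -0.12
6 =6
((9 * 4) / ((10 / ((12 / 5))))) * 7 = 1512 / 25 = 60.48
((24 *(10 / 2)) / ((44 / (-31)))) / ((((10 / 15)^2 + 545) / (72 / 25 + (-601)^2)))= -15116382378 / 269995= -55987.64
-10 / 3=-3.33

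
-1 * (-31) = 31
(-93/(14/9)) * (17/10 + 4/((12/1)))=-17019/140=-121.56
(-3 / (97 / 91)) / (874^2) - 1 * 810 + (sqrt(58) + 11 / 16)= -801.70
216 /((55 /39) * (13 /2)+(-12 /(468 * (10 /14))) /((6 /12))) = 84240 /3547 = 23.75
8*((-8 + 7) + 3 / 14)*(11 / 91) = -484 / 637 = -0.76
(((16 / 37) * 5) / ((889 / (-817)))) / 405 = -13072 / 2664333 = -0.00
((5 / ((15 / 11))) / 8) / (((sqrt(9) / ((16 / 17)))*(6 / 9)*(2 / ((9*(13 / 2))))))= 429 / 68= 6.31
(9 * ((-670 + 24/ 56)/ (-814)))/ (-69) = -14061/ 131054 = -0.11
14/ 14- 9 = -8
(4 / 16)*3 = 3 / 4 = 0.75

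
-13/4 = -3.25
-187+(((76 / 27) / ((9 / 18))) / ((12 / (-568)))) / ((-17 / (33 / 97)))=-8088377 / 44523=-181.67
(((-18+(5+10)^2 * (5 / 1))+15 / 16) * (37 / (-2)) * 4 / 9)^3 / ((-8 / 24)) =10450742380242137 / 4608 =2267956245712.27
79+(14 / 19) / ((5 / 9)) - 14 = 6301 / 95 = 66.33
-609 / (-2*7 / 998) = 43413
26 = 26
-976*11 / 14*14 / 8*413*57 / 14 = -2256573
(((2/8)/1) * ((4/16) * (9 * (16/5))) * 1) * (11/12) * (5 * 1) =33/4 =8.25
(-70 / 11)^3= -343000 / 1331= -257.70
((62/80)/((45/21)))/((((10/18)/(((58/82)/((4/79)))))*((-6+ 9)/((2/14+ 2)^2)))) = 639189/45920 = 13.92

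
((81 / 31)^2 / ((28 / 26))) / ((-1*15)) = -28431 / 67270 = -0.42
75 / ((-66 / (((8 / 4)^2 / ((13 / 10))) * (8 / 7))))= -4000 / 1001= -4.00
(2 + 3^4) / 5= 83 / 5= 16.60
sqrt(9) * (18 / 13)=4.15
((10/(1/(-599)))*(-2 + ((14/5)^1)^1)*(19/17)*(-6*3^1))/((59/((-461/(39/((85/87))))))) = -419731280/22243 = -18870.26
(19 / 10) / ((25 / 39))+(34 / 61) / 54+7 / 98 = 4389307 / 1441125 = 3.05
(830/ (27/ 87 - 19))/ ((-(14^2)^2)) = 12035/ 10410736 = 0.00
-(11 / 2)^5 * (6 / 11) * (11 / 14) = -483153 / 224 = -2156.93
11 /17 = 0.65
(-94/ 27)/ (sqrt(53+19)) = -47 * sqrt(2)/ 162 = -0.41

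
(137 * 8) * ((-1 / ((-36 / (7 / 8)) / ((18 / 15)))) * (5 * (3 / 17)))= 28.21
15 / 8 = 1.88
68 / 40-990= -9883 / 10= -988.30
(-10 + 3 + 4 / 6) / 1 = -19 / 3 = -6.33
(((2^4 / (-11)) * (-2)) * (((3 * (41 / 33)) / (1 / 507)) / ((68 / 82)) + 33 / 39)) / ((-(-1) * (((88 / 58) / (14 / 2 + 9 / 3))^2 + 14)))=1864258997000 / 3942077997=472.91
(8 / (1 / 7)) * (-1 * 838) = -46928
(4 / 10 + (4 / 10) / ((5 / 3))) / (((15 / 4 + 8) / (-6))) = -384 / 1175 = -0.33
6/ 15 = 0.40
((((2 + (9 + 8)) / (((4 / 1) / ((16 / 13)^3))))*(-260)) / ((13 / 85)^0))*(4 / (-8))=194560 / 169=1151.24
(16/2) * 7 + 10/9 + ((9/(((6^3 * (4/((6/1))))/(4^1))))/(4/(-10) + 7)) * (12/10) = 11317/198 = 57.16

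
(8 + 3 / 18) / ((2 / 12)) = 49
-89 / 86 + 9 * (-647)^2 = 324003277 / 86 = 3767479.97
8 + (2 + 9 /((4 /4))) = 19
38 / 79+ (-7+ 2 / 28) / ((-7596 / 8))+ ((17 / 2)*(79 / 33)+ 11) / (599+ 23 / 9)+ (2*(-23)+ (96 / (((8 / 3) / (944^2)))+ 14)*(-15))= -60190646391662678191 / 125080908876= -481213695.46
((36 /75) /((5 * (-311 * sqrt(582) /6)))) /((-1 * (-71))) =-12 * sqrt(582) /267732125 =-0.00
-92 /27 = -3.41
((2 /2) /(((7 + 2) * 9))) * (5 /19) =5 /1539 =0.00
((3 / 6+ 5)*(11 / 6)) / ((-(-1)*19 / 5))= 605 / 228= 2.65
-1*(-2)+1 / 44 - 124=-5367 / 44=-121.98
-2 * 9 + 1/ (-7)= -127/ 7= -18.14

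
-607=-607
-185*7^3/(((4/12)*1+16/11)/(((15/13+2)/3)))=-28618205/767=-37311.87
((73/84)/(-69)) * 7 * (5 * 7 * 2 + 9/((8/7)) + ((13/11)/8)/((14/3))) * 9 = -7006613/113344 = -61.82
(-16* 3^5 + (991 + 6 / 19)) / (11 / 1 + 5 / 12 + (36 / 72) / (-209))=-7264884 / 28627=-253.78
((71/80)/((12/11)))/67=0.01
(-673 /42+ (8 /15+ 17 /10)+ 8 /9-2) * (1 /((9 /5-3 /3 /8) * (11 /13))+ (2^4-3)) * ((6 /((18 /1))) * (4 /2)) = -4515628 /33165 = -136.16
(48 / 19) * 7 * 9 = 3024 / 19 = 159.16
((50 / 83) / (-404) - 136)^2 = 5199316600401 / 281098756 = 18496.41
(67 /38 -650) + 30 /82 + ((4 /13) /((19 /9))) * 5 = -13107219 /20254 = -647.14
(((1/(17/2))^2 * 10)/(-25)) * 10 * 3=-48/289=-0.17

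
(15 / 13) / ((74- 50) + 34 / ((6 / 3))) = 15 / 533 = 0.03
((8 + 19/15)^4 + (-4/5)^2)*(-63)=-2613334087/5625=-464592.73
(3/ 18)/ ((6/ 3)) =1/ 12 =0.08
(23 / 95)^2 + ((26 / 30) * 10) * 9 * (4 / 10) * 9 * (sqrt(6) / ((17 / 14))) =566.50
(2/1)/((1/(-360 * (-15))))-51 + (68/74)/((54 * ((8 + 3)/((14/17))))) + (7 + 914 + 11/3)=128281937/10989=11673.67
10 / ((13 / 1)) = 10 / 13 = 0.77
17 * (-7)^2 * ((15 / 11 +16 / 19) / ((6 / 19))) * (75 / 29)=9600325 / 638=15047.53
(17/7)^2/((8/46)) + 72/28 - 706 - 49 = -140829/196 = -718.52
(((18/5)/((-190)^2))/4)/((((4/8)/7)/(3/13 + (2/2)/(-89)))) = 8001/104419250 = 0.00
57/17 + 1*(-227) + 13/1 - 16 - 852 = -18337/17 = -1078.65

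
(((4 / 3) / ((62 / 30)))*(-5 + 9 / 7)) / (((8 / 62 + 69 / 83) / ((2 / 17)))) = -86320 / 294049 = -0.29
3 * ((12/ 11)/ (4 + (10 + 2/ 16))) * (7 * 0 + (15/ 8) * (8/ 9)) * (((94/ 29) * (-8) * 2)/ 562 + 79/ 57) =96145120/ 192454933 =0.50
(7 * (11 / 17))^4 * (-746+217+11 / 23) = -222448.80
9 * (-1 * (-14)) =126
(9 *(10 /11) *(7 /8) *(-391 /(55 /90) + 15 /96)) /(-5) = 14185143 /15488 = 915.88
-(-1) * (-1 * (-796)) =796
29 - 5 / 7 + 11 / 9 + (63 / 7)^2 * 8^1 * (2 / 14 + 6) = 4010.08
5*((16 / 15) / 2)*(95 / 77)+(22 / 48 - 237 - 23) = -157851 / 616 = -256.25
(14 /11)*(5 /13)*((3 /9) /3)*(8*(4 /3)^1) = 2240 /3861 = 0.58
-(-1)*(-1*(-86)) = 86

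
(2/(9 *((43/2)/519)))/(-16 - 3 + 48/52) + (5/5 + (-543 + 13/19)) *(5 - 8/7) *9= -75766111793/4031895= -18791.69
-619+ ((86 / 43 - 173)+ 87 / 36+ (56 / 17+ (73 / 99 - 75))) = -5779771 / 6732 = -858.55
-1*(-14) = 14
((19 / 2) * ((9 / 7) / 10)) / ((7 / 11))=1881 / 980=1.92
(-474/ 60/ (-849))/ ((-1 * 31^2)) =-79/ 8158890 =-0.00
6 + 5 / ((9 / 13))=119 / 9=13.22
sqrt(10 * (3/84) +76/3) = sqrt(45318)/42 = 5.07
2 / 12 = 1 / 6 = 0.17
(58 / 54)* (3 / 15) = 29 / 135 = 0.21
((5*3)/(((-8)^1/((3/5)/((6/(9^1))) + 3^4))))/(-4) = 2457/64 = 38.39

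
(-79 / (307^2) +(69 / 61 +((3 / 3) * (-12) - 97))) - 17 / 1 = -717899452 / 5749189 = -124.87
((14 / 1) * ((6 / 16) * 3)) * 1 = 63 / 4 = 15.75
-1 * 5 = -5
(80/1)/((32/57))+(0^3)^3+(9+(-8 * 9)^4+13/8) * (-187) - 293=-40203305675/8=-5025413209.38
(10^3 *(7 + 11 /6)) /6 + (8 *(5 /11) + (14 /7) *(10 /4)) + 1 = 146704 /99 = 1481.86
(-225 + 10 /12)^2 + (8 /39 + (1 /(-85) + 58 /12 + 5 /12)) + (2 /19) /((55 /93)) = 208916007337 /4157010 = 50256.32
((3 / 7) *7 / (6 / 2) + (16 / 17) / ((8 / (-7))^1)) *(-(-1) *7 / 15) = 7 / 85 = 0.08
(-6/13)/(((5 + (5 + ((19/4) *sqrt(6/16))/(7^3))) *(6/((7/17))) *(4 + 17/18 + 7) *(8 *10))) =-237180384/71553129149255 + 410571 *sqrt(6)/357765645746275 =-0.00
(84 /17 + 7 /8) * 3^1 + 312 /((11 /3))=153399 /1496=102.54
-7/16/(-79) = 7/1264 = 0.01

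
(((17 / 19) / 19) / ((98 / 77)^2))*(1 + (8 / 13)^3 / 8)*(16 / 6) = 69938 / 876603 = 0.08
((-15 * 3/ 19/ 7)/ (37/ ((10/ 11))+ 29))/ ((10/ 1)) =-45/ 92701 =-0.00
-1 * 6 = -6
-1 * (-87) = 87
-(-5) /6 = 0.83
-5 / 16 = -0.31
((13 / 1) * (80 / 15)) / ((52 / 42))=56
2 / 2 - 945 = -944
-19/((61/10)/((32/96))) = -190/183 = -1.04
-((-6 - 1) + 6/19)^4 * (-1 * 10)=2601446410/130321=19961.84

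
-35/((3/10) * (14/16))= -400/3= -133.33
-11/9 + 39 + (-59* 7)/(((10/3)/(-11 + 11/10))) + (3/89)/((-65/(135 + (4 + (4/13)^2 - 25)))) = 222496169537/175979700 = 1264.33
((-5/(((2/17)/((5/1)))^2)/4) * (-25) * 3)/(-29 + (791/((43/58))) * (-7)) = -22.59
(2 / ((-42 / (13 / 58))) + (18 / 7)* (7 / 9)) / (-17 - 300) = -2423 / 386106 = -0.01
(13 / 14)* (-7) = -13 / 2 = -6.50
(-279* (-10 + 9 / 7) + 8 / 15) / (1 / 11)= 26750.01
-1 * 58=-58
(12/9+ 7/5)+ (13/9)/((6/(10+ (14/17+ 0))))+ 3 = 8.34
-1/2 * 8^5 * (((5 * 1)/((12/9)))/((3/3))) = -61440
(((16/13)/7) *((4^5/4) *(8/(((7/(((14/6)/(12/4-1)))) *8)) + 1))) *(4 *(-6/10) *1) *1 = -8192/65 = -126.03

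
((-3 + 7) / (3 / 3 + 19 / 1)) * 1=1 / 5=0.20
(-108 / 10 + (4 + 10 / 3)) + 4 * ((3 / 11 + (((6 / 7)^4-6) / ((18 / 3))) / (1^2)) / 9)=-4456756 / 1188495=-3.75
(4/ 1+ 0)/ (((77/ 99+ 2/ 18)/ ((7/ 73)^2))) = 0.04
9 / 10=0.90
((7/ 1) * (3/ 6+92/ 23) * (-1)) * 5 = -315/ 2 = -157.50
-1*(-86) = 86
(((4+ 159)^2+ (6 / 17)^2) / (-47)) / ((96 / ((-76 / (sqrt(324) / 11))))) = 1604801693 / 5867856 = 273.49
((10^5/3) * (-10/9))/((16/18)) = -125000/3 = -41666.67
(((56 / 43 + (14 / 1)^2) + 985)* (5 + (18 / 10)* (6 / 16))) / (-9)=-11540453 / 15480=-745.51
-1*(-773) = 773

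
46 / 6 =23 / 3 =7.67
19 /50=0.38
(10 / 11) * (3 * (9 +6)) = 450 / 11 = 40.91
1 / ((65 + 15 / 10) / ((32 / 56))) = 8 / 931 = 0.01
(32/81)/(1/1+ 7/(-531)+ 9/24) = 15104/52065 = 0.29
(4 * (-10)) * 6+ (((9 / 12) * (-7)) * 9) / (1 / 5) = -1905 / 4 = -476.25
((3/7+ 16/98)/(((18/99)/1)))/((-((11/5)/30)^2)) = -326250/539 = -605.29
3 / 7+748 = 5239 / 7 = 748.43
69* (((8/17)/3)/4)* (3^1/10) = 69/85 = 0.81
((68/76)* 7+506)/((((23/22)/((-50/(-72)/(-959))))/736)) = -42825200/163989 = -261.15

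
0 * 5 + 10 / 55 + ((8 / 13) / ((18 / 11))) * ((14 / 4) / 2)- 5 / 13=586 / 1287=0.46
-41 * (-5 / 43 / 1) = 205 / 43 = 4.77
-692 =-692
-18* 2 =-36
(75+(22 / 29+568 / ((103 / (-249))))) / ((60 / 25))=-19376185 / 35844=-540.57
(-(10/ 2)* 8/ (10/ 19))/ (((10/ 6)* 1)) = -228/ 5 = -45.60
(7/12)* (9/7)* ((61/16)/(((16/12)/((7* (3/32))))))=11529/8192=1.41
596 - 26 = 570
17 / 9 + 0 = 17 / 9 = 1.89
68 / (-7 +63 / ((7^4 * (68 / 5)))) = -1586032 / 163223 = -9.72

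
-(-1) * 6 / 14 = 3 / 7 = 0.43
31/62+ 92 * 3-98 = 357/2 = 178.50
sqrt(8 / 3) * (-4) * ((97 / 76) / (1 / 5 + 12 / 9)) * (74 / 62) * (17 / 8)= -305065 * sqrt(6) / 54188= -13.79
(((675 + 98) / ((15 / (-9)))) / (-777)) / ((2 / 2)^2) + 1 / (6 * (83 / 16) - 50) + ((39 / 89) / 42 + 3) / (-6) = 8811499 / 208842060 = 0.04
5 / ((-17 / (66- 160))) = 27.65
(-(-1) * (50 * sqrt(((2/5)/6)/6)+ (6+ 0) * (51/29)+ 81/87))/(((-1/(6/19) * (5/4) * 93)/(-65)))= 520 * sqrt(10)/1767+ 34632/17081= 2.96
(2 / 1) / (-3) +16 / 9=10 / 9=1.11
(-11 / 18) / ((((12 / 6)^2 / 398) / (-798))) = 291137 / 6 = 48522.83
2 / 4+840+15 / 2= 848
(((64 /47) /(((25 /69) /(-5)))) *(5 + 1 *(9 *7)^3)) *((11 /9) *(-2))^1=8097683968 /705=11486076.55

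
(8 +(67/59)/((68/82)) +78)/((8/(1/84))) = 58421/449344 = 0.13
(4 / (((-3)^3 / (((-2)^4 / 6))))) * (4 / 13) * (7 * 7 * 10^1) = -62720 / 1053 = -59.56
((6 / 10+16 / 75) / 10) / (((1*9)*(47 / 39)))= 793 / 105750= 0.01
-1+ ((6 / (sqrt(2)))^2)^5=1889567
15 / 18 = 5 / 6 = 0.83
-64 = -64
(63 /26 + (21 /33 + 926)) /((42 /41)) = 10894151 /12012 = 906.94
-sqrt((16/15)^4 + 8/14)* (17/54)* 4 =-68* sqrt(1157191)/42525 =-1.72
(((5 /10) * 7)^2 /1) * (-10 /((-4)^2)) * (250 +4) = -31115 /16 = -1944.69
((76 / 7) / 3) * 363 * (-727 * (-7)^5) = 16051866292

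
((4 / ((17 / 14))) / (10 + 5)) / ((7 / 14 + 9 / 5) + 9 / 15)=112 / 1479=0.08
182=182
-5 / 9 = -0.56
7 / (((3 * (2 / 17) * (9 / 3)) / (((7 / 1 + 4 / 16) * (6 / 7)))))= 493 / 12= 41.08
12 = 12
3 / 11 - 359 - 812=-12878 / 11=-1170.73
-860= -860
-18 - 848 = -866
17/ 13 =1.31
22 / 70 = 11 / 35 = 0.31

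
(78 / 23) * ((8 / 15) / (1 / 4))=832 / 115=7.23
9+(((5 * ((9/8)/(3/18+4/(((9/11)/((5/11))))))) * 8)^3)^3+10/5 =150094635302527639731305273/502592611936843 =298640751450.98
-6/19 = -0.32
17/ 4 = 4.25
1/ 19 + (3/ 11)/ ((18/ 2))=52/ 627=0.08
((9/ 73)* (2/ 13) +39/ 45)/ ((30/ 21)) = 88249/ 142350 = 0.62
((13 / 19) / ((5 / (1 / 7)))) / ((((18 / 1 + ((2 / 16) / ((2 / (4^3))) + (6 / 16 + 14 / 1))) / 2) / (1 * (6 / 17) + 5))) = 0.01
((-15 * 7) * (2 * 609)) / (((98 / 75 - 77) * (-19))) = -1370250 / 15409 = -88.93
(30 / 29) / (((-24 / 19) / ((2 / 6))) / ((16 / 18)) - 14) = -570 / 10063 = -0.06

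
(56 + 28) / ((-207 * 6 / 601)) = -8414 / 207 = -40.65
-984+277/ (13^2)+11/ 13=-165876/ 169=-981.51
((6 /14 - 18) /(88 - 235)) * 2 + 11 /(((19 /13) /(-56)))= -2745186 /6517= -421.23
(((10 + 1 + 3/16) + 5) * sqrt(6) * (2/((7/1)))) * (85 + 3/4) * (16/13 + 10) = 10910.16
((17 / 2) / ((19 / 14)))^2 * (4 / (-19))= -8.26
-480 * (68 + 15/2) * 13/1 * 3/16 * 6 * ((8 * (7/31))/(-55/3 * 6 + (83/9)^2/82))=197138279520/22435661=8786.83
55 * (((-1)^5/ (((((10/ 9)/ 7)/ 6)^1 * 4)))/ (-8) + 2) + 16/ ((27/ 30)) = 55511/ 288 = 192.75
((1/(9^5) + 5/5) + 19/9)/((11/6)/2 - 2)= -734836/255879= -2.87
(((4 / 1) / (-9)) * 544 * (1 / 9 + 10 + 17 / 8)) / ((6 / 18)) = -239632 / 27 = -8875.26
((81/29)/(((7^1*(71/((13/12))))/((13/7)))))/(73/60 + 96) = 68445/588497203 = 0.00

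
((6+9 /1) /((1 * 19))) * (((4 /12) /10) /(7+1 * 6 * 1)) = 1 /494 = 0.00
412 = 412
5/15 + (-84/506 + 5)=3922/759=5.17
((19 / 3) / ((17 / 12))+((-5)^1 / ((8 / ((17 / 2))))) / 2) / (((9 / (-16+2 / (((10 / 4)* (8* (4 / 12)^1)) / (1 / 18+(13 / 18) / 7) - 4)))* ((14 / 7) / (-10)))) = 166145 / 10336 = 16.07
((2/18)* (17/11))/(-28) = -0.01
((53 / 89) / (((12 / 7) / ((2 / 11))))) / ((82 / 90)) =5565 / 80278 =0.07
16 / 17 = 0.94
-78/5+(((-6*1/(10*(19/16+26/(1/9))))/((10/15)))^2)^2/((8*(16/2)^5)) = -125118480931742057439/8020415444342440000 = -15.60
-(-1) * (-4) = -4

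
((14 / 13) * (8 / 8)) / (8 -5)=14 / 39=0.36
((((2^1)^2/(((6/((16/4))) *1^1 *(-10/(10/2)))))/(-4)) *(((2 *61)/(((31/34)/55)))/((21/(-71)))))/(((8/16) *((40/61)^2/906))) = -455057637287/13020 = -34950663.39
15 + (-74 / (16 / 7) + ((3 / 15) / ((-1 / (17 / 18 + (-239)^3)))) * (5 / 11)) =982924339 / 792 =1241066.08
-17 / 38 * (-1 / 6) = 17 / 228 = 0.07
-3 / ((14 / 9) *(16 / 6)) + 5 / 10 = -25 / 112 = -0.22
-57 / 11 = -5.18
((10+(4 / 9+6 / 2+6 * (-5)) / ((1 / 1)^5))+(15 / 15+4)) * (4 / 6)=-208 / 27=-7.70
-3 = -3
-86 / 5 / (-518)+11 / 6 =14503 / 7770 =1.87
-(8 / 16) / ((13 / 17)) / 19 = -0.03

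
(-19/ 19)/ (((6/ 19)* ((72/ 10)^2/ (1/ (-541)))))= 475/ 4206816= 0.00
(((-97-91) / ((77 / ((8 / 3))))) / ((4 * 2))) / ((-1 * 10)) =94 / 1155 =0.08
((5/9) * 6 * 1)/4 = 5/6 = 0.83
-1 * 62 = -62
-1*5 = -5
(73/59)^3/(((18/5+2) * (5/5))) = 1945085/5750612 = 0.34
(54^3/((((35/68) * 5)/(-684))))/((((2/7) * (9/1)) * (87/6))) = -1122446.83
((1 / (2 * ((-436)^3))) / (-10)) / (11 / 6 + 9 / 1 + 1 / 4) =3 / 55116434240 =0.00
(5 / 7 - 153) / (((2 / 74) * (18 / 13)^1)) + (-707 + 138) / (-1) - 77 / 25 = -5518001 / 1575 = -3503.49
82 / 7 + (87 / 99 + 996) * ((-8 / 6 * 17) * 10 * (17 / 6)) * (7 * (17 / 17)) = -9317063986 / 2079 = -4481512.26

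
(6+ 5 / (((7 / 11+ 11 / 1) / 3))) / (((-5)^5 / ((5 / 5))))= -933 / 400000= -0.00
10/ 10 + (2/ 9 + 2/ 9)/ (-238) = 1069/ 1071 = 1.00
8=8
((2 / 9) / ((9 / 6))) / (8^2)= 0.00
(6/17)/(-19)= -6/323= -0.02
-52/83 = -0.63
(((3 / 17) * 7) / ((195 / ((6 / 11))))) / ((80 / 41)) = 861 / 486200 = 0.00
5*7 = 35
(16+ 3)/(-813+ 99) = -19/714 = -0.03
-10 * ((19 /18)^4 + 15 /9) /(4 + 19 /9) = -305281 /64152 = -4.76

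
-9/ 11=-0.82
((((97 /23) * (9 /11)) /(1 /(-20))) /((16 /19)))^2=6716.06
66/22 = 3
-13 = -13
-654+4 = -650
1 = 1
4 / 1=4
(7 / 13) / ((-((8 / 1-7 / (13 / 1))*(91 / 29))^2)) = -841 / 856219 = -0.00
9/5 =1.80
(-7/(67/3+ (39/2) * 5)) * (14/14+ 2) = -126/719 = -0.18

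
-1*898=-898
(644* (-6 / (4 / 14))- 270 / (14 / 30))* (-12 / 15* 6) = 2369232 / 35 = 67692.34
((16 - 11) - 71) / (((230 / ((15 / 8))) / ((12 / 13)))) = -297 / 598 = -0.50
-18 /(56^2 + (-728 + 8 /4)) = -0.01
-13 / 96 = -0.14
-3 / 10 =-0.30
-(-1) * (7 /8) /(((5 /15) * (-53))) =-21 /424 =-0.05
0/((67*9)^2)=0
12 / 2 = 6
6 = 6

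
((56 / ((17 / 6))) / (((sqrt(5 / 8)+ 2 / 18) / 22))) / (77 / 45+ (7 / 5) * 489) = -855360 / 7444147+ 1924560 * sqrt(10) / 7444147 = 0.70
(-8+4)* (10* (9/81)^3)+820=597740/729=819.95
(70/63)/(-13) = -10/117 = -0.09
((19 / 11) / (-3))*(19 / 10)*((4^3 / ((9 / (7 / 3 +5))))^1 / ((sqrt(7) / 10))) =-215.62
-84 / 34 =-42 / 17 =-2.47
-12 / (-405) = 4 / 135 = 0.03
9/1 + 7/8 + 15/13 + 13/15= 18557/1560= 11.90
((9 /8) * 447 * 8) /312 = 1341 /104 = 12.89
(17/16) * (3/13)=51/208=0.25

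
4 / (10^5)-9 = -224999 / 25000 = -9.00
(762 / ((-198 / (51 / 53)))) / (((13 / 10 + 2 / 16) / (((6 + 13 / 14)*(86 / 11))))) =-360207560 / 2558787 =-140.77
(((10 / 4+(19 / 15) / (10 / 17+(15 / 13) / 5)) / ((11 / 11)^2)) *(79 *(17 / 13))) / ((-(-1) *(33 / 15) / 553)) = 105081.11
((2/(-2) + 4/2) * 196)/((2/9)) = 882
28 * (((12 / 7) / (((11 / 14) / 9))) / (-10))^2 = 326592 / 3025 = 107.96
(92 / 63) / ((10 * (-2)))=-23 / 315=-0.07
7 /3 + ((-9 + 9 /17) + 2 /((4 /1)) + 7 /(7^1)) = -473 /102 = -4.64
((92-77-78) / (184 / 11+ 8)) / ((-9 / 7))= 539 / 272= 1.98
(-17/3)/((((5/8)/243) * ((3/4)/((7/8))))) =-12852/5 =-2570.40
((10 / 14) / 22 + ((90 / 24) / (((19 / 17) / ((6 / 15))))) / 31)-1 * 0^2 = 3436 / 45353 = 0.08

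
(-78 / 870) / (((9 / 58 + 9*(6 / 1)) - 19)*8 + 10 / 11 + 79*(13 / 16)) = -2288 / 8838545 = -0.00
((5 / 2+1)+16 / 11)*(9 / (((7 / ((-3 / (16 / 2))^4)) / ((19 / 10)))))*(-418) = -28685421 / 286720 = -100.05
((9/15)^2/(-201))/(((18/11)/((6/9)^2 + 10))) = -517/45225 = -0.01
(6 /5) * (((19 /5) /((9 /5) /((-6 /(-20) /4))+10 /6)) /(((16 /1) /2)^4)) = 171 /3942400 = 0.00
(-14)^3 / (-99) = 2744 / 99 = 27.72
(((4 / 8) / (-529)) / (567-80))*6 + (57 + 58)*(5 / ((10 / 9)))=517.50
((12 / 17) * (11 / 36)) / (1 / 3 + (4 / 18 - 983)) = -0.00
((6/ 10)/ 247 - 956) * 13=-1180657/ 95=-12427.97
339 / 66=113 / 22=5.14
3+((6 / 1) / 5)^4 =3171 / 625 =5.07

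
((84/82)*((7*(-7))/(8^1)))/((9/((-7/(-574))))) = -343/40344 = -0.01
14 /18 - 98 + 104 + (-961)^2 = 923527.78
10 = 10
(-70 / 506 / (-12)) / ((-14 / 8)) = -5 / 759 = -0.01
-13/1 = -13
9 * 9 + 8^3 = 593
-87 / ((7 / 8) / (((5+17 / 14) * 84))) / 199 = -363312 / 1393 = -260.81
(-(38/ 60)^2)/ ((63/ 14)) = -361/ 4050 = -0.09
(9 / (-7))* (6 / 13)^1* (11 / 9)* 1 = -66 / 91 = -0.73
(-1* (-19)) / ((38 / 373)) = 373 / 2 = 186.50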